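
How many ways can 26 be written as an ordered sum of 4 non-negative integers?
C(26+4-1, 4-1) = C(29, 3) = 3654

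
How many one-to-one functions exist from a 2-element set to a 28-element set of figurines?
P(28,2) = 28!/(28-2)! = 756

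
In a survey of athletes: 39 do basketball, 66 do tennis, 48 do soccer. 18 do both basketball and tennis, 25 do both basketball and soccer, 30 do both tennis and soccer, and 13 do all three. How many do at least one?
|A∪B∪C| = 39+66+48-18-25-30+13 = 93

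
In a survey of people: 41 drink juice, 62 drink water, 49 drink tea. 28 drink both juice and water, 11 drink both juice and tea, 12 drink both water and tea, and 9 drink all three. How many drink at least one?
|A∪B∪C| = 41+62+49-28-11-12+9 = 110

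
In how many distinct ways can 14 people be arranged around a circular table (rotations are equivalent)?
Circular: fix one position, arrange the rest. (14-1)! = 6227020800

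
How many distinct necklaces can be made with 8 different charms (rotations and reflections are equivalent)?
(8-1)!/2 = 5040/2 = 2520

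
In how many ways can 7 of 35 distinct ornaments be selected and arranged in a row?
P(35,7) = 35!/(35-7)! = 33891580800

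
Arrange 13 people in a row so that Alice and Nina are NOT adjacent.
Total - adjacent = 13! - (13-1)!×2 = 6227020800 - 958003200 = 5269017600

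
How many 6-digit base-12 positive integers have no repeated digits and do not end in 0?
Last digit: 11 nonzero choices. First digit: 10 (nonzero, ≠last). Middle 4: P(10,4) = 5040. Total = 554400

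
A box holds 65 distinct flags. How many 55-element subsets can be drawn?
C(65,55) = 65!/(55!×10!) = 179013799328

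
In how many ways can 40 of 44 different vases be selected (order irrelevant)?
C(44,40) = 44!/(40!×4!) = 135751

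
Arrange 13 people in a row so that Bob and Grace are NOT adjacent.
Total - adjacent = 13! - (13-1)!×2 = 6227020800 - 958003200 = 5269017600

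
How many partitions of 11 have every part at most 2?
Let r_j(i) = number of partitions of i into parts ≤ j, for i = 0..11. r_1(i) = 1 for all i; r_j(i) = r_{j-1}(i) + r_j(i-j). Rows j = 2..2: ≤2: 1 1 2 2 3 3 4 4 5 5 6 6. r_2(11) = 6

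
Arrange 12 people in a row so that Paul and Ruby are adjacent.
Treat as block: (12-1)! × 2! = 39916800 × 2 = 79833600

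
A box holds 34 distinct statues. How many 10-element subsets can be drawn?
C(34,10) = 34!/(10!×24!) = 131128140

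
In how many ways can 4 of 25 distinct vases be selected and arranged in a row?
P(25,4) = 25!/(25-4)! = 303600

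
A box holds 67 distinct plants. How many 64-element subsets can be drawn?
C(67,64) = 67!/(64!×3!) = 47905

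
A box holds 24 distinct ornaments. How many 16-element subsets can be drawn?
C(24,16) = 24!/(16!×8!) = 735471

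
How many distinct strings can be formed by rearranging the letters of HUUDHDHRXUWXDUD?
15! / (3! × 4! × 2! × 1! × 4! × 1!) = 189189000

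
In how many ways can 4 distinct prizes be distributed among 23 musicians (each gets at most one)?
P(23,4) = 23!/(23-4)! = 212520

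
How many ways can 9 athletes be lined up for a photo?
9! = 362880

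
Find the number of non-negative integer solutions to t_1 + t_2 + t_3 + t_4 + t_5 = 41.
C(41+5-1, 5-1) = C(45, 4) = 148995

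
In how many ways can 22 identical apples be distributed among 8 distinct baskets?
C(22+8-1, 8-1) = C(29, 7) = 1560780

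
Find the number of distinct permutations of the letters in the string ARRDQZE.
7! / (1! × 1! × 1! × 1! × 1! × 2!) = 2520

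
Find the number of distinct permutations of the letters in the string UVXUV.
5! / (1! × 2! × 2!) = 30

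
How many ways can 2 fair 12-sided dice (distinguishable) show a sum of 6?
Coefficient of x^6 in (x + x² + ... + x^12)^2. By inclusion-exclusion on dice exceeding 12: Σ_j (-1)^j C(2,j)·C(6-1-12j, 1) = C(2,0)·C(5,1) = 1·5 = 5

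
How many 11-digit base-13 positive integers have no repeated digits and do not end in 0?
Last digit: 12 nonzero choices. First digit: 11 (nonzero, ≠last). Middle 9: P(11,9) = 19958400. Total = 2634508800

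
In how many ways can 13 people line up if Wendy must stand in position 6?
Fix one position: (13-1)! = 479001600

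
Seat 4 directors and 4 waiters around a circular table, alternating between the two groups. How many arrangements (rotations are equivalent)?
Fix one of the directors: (4-1)! ways for the remaining directors, × 4! ways for the waiters = 6 × 24 = 144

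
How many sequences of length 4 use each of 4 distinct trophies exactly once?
4! = 24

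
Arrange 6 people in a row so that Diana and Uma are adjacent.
Treat as block: (6-1)! × 2! = 120 × 2 = 240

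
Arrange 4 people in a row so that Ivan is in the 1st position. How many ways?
Fix one position: (4-1)! = 6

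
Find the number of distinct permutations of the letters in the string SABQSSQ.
7! / (3! × 2! × 1! × 1!) = 420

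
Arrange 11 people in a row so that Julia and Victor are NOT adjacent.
Total - adjacent = 11! - (11-1)!×2 = 39916800 - 7257600 = 32659200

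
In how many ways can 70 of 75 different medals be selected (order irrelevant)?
C(75,70) = 75!/(70!×5!) = 17259390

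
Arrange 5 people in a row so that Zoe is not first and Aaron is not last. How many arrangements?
By inclusion-exclusion: 5! - 2×(5-1)! + (5-2)! = 120 - 48 + 6 = 78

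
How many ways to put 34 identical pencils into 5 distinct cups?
C(34+5-1, 5-1) = C(38, 4) = 73815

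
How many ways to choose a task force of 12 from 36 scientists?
C(36,12) = 36!/(12!×24!) = 1251677700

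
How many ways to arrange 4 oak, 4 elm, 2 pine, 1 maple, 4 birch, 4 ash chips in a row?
19! / (4! × 4! × 2! × 1! × 4! × 4!) = 183324141000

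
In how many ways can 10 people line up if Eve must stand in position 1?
Fix one position: (10-1)! = 362880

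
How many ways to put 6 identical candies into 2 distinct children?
C(6+2-1, 2-1) = C(7, 1) = 7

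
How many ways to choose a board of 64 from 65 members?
C(65,64) = 65!/(64!×1!) = 65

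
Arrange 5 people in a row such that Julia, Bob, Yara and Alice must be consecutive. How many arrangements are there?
Treat the 4 as one block: (5-4+1)! × 4! = 2 × 24 = 48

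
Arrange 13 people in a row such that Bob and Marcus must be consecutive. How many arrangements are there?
Treat the 2 as one block: (13-2+1)! × 2! = 479001600 × 2 = 958003200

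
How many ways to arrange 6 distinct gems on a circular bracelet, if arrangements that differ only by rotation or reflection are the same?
(6-1)!/2 = 120/2 = 60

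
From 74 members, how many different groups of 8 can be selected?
C(74,8) = 74!/(8!×66!) = 15071474661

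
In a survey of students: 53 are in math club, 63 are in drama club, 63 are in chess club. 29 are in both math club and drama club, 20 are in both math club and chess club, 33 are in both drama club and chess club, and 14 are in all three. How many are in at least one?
|A∪B∪C| = 53+63+63-29-20-33+14 = 111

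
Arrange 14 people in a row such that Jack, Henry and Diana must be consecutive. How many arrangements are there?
Treat the 3 as one block: (14-3+1)! × 3! = 479001600 × 6 = 2874009600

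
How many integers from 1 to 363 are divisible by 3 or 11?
⌊363/3⌋ + ⌊363/11⌋ - ⌊363/33⌋ = 121 + 33 - 11 = 143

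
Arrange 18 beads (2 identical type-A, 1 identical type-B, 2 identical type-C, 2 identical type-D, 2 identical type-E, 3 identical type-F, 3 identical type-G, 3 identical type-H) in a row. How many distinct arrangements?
18! / (2! × 1! × 2! × 2! × 2! × 3! × 3! × 3!) = 1852538688000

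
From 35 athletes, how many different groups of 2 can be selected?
C(35,2) = 35!/(2!×33!) = 595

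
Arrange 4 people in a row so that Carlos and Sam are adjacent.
Treat as block: (4-1)! × 2! = 6 × 2 = 12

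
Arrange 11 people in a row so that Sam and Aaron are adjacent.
Treat as block: (11-1)! × 2! = 3628800 × 2 = 7257600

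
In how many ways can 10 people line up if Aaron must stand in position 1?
Fix one position: (10-1)! = 362880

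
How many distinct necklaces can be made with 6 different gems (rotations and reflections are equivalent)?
(6-1)!/2 = 120/2 = 60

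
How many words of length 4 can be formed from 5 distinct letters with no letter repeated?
P(5,4) = 5!/(5-4)! = 120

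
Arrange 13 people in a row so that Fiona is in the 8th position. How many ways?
Fix one position: (13-1)! = 479001600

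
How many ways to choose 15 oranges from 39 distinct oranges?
C(39,15) = 39!/(15!×24!) = 25140840660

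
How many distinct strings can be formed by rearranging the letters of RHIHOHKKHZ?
10! / (1! × 1! × 2! × 4! × 1! × 1!) = 75600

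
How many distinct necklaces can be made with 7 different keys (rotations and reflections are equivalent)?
(7-1)!/2 = 720/2 = 360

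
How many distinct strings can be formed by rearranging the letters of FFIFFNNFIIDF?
12! / (1! × 6! × 2! × 3!) = 55440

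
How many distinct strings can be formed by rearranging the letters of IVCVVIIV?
8! / (1! × 3! × 4!) = 280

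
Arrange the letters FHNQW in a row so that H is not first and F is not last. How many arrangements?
By inclusion-exclusion: 5! - 2×(5-1)! + (5-2)! = 120 - 48 + 6 = 78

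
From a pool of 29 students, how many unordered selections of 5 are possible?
C(29,5) = 29!/(5!×24!) = 118755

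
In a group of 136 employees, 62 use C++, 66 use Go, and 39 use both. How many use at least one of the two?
|A∪B| = |A| + |B| - |A∩B| = 62 + 66 - 39 = 89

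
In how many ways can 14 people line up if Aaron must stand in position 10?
Fix one position: (14-1)! = 6227020800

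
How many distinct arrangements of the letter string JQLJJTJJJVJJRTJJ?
16! / (1! × 10! × 2! × 1! × 1! × 1!) = 2882880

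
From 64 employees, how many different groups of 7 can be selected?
C(64,7) = 64!/(7!×57!) = 621216192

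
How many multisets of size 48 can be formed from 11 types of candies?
C(48+11-1, 11-1) = C(58, 10) = 52179482355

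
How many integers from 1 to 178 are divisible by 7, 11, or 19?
⌊178/7⌋+⌊178/11⌋+⌊178/19⌋ - ⌊178/77⌋-⌊178/133⌋-⌊178/209⌋ + ⌊178/1463⌋ = 25+16+9 - 2-1-0 + 0 = 47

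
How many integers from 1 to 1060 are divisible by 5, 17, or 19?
⌊1060/5⌋+⌊1060/17⌋+⌊1060/19⌋ - ⌊1060/85⌋-⌊1060/95⌋-⌊1060/323⌋ + ⌊1060/1615⌋ = 212+62+55 - 12-11-3 + 0 = 303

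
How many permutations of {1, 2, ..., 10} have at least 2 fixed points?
Exactly j fixed points: C(10,j)·!(10-j); sum over j ≥ 2 (derangement numbers via !m = (m-1)·(!(m-1) + !(m-2)): !0..!8 = 1, 0, 1, 2, 9, 44, 265, 1854, 14833). Σ_{j=2}^{10} C(10,j)·!(10-j) = C(10,2)·!8 + C(10,3)·!7 + C(10,4)·!6 + C(10,5)·!5 + C(10,6)·!4 + C(10,7)·!3 + C(10,8)·!2 + C(10,9)·!1 + C(10,10)·!0 = 45·14833 + 120·1854 + 210·265 + 252·44 + 210·9 + 120·2 + 45·1 + 10·0 + 1·1 = 958879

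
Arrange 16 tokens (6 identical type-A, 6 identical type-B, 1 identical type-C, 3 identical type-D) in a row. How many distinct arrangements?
16! / (6! × 6! × 1! × 3!) = 6726720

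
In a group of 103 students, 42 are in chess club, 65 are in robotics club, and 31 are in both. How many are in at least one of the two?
|A∪B| = |A| + |B| - |A∩B| = 42 + 65 - 31 = 76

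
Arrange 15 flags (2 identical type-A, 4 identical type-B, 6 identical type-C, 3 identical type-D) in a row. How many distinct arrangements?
15! / (2! × 4! × 6! × 3!) = 6306300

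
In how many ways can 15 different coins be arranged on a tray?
15! = 1307674368000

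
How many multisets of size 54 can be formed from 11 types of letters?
C(54+11-1, 11-1) = C(64, 10) = 151473214816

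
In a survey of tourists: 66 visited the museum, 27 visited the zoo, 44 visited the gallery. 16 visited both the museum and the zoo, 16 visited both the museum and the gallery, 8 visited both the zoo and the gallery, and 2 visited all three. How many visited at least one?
|A∪B∪C| = 66+27+44-16-16-8+2 = 99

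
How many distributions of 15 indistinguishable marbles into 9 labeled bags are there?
C(15+9-1, 9-1) = C(23, 8) = 490314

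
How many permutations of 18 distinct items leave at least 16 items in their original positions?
Exactly j fixed points: C(18,j)·!(18-j); sum over j ≥ 16 (derangement numbers via !m = (m-1)·(!(m-1) + !(m-2)): !0..!2 = 1, 0, 1). Σ_{j=16}^{18} C(18,j)·!(18-j) = C(18,16)·!2 + C(18,17)·!1 + C(18,18)·!0 = 153·1 + 18·0 + 1·1 = 154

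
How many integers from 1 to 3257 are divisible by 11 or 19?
⌊3257/11⌋ + ⌊3257/19⌋ - ⌊3257/209⌋ = 296 + 171 - 15 = 452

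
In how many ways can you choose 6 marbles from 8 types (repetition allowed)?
C(6+8-1, 8-1) = C(13, 7) = 1716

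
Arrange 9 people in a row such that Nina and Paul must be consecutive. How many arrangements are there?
Treat the 2 as one block: (9-2+1)! × 2! = 40320 × 2 = 80640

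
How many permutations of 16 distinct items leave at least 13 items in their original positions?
Exactly j fixed points: C(16,j)·!(16-j); sum over j ≥ 13 (derangement numbers via !m = (m-1)·(!(m-1) + !(m-2)): !0..!3 = 1, 0, 1, 2). Σ_{j=13}^{16} C(16,j)·!(16-j) = C(16,13)·!3 + C(16,14)·!2 + C(16,15)·!1 + C(16,16)·!0 = 560·2 + 120·1 + 16·0 + 1·1 = 1241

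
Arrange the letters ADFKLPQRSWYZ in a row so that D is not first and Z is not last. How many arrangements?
By inclusion-exclusion: 12! - 2×(12-1)! + (12-2)! = 479001600 - 79833600 + 3628800 = 402796800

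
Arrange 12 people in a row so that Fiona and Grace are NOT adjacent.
Total - adjacent = 12! - (12-1)!×2 = 479001600 - 79833600 = 399168000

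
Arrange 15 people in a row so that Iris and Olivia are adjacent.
Treat as block: (15-1)! × 2! = 87178291200 × 2 = 174356582400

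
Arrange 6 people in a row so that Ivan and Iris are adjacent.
Treat as block: (6-1)! × 2! = 120 × 2 = 240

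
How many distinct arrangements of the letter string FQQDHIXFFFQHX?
13! / (4! × 2! × 3! × 1! × 1! × 2!) = 10810800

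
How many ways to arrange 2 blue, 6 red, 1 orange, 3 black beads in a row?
12! / (2! × 6! × 1! × 3!) = 55440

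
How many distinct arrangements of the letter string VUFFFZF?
7! / (1! × 1! × 4! × 1!) = 210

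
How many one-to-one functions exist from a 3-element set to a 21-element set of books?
P(21,3) = 21!/(21-3)! = 7980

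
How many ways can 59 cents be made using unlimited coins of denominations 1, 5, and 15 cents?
Coefficient of x^59 in 1/(1-x^1) · 1/(1-x^5) · 1/(1-x^15). Case on j = number of 15-cent coins (j = 0..3); remainder r = 59 - 15j is made from {1,5} in ⌊r/5⌋+1 ways. r = 59, 44, 29, 14 → 12 + 9 + 6 + 3 = 30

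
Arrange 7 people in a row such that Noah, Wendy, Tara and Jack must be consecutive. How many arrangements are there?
Treat the 4 as one block: (7-4+1)! × 4! = 24 × 24 = 576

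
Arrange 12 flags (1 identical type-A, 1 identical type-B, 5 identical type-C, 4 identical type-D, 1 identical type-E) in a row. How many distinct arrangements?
12! / (1! × 1! × 5! × 4! × 1!) = 166320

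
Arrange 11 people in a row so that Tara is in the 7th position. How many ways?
Fix one position: (11-1)! = 3628800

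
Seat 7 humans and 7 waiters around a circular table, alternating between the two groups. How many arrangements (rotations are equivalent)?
Fix one of the humans: (7-1)! ways for the remaining humans, × 7! ways for the waiters = 720 × 5040 = 3628800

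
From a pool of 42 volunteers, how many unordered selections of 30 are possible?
C(42,30) = 42!/(30!×12!) = 11058116888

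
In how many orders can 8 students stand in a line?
8! = 40320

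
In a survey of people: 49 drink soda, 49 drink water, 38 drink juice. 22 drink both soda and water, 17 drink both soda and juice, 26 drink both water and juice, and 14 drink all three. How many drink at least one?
|A∪B∪C| = 49+49+38-22-17-26+14 = 85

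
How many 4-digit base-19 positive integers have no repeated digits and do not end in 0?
Last digit: 18 nonzero choices. First digit: 17 (nonzero, ≠last). Middle 2: P(17,2) = 272. Total = 83232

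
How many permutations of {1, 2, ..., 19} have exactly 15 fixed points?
Choose the 15 fixed points C(19,15) = 3876, derange the rest: !4 = Σ_{j=0}^{4} (-1)^j·4!/j! = 24 - 24 + 12 - 4 + 1 = 9. Product = 3876 × 9 = 34884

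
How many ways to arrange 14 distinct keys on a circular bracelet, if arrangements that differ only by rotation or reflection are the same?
(14-1)!/2 = 6227020800/2 = 3113510400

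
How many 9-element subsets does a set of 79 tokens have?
C(79,9) = 79!/(9!×70!) = 205811513765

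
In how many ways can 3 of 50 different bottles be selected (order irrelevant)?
C(50,3) = 50!/(3!×47!) = 19600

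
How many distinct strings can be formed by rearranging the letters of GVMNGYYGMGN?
11! / (4! × 2! × 2! × 1! × 2!) = 207900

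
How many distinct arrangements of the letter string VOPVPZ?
6! / (2! × 1! × 1! × 2!) = 180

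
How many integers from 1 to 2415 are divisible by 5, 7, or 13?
⌊2415/5⌋+⌊2415/7⌋+⌊2415/13⌋ - ⌊2415/35⌋-⌊2415/65⌋-⌊2415/91⌋ + ⌊2415/455⌋ = 483+345+185 - 69-37-26 + 5 = 886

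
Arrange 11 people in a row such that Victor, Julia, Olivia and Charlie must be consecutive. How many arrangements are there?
Treat the 4 as one block: (11-4+1)! × 4! = 40320 × 24 = 967680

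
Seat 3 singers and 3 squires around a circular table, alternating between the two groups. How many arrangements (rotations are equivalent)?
Fix one of the singers: (3-1)! ways for the remaining singers, × 3! ways for the squires = 2 × 6 = 12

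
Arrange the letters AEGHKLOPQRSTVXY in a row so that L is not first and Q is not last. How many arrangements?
By inclusion-exclusion: 15! - 2×(15-1)! + (15-2)! = 1307674368000 - 174356582400 + 6227020800 = 1139544806400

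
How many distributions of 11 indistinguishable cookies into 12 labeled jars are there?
C(11+12-1, 12-1) = C(22, 11) = 705432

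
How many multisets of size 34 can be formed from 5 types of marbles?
C(34+5-1, 5-1) = C(38, 4) = 73815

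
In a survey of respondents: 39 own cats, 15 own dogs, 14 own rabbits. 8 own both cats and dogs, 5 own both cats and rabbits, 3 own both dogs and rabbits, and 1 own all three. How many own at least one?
|A∪B∪C| = 39+15+14-8-5-3+1 = 53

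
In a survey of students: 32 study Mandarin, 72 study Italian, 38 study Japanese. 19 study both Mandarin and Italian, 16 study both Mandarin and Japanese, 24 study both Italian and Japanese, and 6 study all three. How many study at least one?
|A∪B∪C| = 32+72+38-19-16-24+6 = 89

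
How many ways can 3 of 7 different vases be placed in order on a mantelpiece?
P(7,3) = 7!/(7-3)! = 210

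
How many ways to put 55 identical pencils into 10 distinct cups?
C(55+10-1, 10-1) = C(64, 9) = 27540584512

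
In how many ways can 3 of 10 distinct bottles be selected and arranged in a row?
P(10,3) = 10!/(10-3)! = 720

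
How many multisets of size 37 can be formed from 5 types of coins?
C(37+5-1, 5-1) = C(41, 4) = 101270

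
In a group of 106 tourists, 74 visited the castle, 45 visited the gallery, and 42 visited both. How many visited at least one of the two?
|A∪B| = |A| + |B| - |A∩B| = 74 + 45 - 42 = 77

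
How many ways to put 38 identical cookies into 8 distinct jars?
C(38+8-1, 8-1) = C(45, 7) = 45379620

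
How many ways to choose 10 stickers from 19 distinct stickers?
C(19,10) = 19!/(10!×9!) = 92378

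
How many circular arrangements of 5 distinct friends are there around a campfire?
Circular: fix one position, arrange the rest. (5-1)! = 24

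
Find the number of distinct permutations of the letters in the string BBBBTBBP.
8! / (1! × 1! × 6!) = 56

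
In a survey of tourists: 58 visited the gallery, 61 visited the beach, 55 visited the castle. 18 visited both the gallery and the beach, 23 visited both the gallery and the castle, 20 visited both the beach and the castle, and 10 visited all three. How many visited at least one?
|A∪B∪C| = 58+61+55-18-23-20+10 = 123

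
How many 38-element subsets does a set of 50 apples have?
C(50,38) = 50!/(38!×12!) = 121399651100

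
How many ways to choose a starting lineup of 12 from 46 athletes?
C(46,12) = 46!/(12!×34!) = 38910617655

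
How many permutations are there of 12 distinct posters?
12! = 479001600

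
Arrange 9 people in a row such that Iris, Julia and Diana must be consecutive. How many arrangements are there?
Treat the 3 as one block: (9-3+1)! × 3! = 5040 × 6 = 30240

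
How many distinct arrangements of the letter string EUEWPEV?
7! / (3! × 1! × 1! × 1! × 1!) = 840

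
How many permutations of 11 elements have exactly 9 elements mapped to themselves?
Choose the 9 fixed points C(11,9) = 55, derange the rest: !2 = Σ_{j=0}^{2} (-1)^j·2!/j! = 2 - 2 + 1 = 1. Product = 55 × 1 = 55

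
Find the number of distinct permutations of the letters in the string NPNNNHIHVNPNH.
13! / (6! × 1! × 2! × 1! × 3!) = 720720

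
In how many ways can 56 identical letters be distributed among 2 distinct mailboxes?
C(56+2-1, 2-1) = C(57, 1) = 57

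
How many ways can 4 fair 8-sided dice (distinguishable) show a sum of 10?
Coefficient of x^10 in (x + x² + ... + x^8)^4. By inclusion-exclusion on dice exceeding 8: Σ_j (-1)^j C(4,j)·C(10-1-8j, 3) = C(4,0)·C(9,3) = 1·84 = 84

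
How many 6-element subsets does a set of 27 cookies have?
C(27,6) = 27!/(6!×21!) = 296010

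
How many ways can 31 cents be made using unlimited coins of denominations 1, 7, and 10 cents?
Coefficient of x^31 in 1/(1-x^1) · 1/(1-x^7) · 1/(1-x^10). Case on j = number of 10-cent coins (j = 0..3); remainder r = 31 - 10j is made from {1,7} in ⌊r/7⌋+1 ways. r = 31, 21, 11, 1 → 5 + 4 + 2 + 1 = 12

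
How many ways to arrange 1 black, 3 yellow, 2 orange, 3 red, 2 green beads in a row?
11! / (1! × 3! × 2! × 3! × 2!) = 277200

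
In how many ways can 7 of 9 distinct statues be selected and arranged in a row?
P(9,7) = 9!/(9-7)! = 181440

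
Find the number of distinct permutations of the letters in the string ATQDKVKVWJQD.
12! / (2! × 2! × 2! × 1! × 1! × 2! × 1! × 1!) = 29937600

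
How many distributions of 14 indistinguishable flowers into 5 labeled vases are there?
C(14+5-1, 5-1) = C(18, 4) = 3060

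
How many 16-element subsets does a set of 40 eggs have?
C(40,16) = 40!/(16!×24!) = 62852101650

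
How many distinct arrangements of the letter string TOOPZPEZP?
9! / (1! × 2! × 2! × 3! × 1!) = 15120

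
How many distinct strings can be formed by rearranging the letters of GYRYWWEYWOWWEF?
14! / (1! × 1! × 1! × 2! × 5! × 3! × 1!) = 60540480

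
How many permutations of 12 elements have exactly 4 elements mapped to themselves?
Choose the 4 fixed points C(12,4) = 495, derange the rest: !8 = Σ_{j=0}^{8} (-1)^j·8!/j! = 40320 - 40320 + 20160 - 6720 + 1680 - 336 + 56 - 8 + 1 = 14833. Product = 495 × 14833 = 7342335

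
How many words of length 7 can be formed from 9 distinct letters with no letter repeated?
P(9,7) = 9!/(9-7)! = 181440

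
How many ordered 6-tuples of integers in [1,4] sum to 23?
Coefficient of x^23 in (x + x² + ... + x^4)^6. By inclusion-exclusion on dice exceeding 4: Σ_j (-1)^j C(6,j)·C(23-1-4j, 5) = C(6,0)·C(22,5) - C(6,1)·C(18,5) + C(6,2)·C(14,5) - C(6,3)·C(10,5) + C(6,4)·C(6,5) = 1·26334 - 6·8568 + 15·2002 - 20·252 + 15·6 = 6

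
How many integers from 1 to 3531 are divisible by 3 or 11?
⌊3531/3⌋ + ⌊3531/11⌋ - ⌊3531/33⌋ = 1177 + 321 - 107 = 1391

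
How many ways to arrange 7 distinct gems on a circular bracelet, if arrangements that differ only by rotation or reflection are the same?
(7-1)!/2 = 720/2 = 360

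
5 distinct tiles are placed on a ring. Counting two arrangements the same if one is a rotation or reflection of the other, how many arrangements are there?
(5-1)!/2 = 24/2 = 12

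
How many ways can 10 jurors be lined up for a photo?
10! = 3628800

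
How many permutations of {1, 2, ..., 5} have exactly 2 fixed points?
Choose the 2 fixed points C(5,2) = 10, derange the rest: !3 = Σ_{j=0}^{3} (-1)^j·3!/j! = 6 - 6 + 3 - 1 = 2. Product = 10 × 2 = 20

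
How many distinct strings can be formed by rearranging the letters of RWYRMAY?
7! / (1! × 1! × 2! × 1! × 2!) = 1260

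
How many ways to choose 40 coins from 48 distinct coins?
C(48,40) = 48!/(40!×8!) = 377348994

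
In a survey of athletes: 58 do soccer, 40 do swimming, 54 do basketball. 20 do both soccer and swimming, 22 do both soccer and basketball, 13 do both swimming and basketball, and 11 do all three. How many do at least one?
|A∪B∪C| = 58+40+54-20-22-13+11 = 108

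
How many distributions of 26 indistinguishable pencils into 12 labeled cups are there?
C(26+12-1, 12-1) = C(37, 11) = 854992152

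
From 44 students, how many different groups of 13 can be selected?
C(44,13) = 44!/(13!×31!) = 51915526432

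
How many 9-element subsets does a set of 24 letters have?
C(24,9) = 24!/(9!×15!) = 1307504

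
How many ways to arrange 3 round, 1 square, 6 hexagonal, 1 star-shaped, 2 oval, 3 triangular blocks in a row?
16! / (3! × 1! × 6! × 1! × 2! × 3!) = 403603200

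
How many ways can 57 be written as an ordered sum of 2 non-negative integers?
C(57+2-1, 2-1) = C(58, 1) = 58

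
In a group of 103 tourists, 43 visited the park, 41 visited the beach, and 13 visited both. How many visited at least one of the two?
|A∪B| = |A| + |B| - |A∩B| = 43 + 41 - 13 = 71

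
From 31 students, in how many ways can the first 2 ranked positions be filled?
P(31,2) = 31!/(31-2)! = 930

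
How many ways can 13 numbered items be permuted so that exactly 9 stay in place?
Choose the 9 fixed points C(13,9) = 715, derange the rest: !4 = Σ_{j=0}^{4} (-1)^j·4!/j! = 24 - 24 + 12 - 4 + 1 = 9. Product = 715 × 9 = 6435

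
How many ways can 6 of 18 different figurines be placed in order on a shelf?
P(18,6) = 18!/(18-6)! = 13366080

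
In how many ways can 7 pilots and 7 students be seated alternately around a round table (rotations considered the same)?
Fix one of the pilots: (7-1)! ways for the remaining pilots, × 7! ways for the students = 720 × 5040 = 3628800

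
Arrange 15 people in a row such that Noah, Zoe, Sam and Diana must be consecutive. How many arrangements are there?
Treat the 4 as one block: (15-4+1)! × 4! = 479001600 × 24 = 11496038400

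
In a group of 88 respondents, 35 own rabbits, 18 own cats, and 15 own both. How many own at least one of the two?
|A∪B| = |A| + |B| - |A∩B| = 35 + 18 - 15 = 38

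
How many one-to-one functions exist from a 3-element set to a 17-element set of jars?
P(17,3) = 17!/(17-3)! = 4080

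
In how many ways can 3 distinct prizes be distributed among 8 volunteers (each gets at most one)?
P(8,3) = 8!/(8-3)! = 336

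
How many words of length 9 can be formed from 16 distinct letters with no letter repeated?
P(16,9) = 16!/(16-9)! = 4151347200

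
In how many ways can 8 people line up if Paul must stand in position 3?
Fix one position: (8-1)! = 5040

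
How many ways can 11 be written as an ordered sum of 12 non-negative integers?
C(11+12-1, 12-1) = C(22, 11) = 705432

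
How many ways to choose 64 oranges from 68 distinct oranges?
C(68,64) = 68!/(64!×4!) = 814385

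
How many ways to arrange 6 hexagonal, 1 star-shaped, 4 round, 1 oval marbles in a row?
12! / (6! × 1! × 4! × 1!) = 27720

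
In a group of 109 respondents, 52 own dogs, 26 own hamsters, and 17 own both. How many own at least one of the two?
|A∪B| = |A| + |B| - |A∩B| = 52 + 26 - 17 = 61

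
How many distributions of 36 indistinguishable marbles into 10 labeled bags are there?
C(36+10-1, 10-1) = C(45, 9) = 886163135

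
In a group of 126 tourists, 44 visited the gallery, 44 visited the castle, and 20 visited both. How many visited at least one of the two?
|A∪B| = |A| + |B| - |A∩B| = 44 + 44 - 20 = 68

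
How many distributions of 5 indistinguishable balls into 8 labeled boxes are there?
C(5+8-1, 8-1) = C(12, 7) = 792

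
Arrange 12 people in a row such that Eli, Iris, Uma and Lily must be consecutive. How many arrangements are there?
Treat the 4 as one block: (12-4+1)! × 4! = 362880 × 24 = 8709120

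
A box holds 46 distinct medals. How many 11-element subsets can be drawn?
C(46,11) = 46!/(11!×35!) = 13340783196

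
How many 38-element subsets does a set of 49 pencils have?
C(49,38) = 49!/(38!×11!) = 29135916264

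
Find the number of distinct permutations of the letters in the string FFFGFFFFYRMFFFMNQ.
17! / (1! × 2! × 1! × 1! × 1! × 10! × 1!) = 49008960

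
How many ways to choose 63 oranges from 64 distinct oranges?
C(64,63) = 64!/(63!×1!) = 64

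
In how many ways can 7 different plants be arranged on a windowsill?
7! = 5040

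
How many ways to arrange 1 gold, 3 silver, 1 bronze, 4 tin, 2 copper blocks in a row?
11! / (1! × 3! × 1! × 4! × 2!) = 138600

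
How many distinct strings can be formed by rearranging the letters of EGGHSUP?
7! / (1! × 1! × 1! × 1! × 1! × 2!) = 2520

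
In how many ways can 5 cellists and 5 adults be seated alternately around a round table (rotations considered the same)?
Fix one of the cellists: (5-1)! ways for the remaining cellists, × 5! ways for the adults = 24 × 120 = 2880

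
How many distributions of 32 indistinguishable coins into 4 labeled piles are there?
C(32+4-1, 4-1) = C(35, 3) = 6545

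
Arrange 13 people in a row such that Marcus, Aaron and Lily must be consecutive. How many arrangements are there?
Treat the 3 as one block: (13-3+1)! × 3! = 39916800 × 6 = 239500800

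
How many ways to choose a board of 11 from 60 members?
C(60,11) = 60!/(11!×49!) = 342700125300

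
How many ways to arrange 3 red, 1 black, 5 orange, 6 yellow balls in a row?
15! / (3! × 1! × 5! × 6!) = 2522520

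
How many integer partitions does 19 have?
Pentagonal recurrence p(n) = p(n-1) + p(n-2) - p(n-5) - p(n-7) + p(n-12) + p(n-15) - ... gives p(0..18) = 1, 1, 2, 3, 5, 7, 11, 15, 22, 30, 42, 56, 77, 101, 135, 176, 231, 297, 385. p(19) = p(18) + p(17) - p(14) - p(12) + p(7) + p(4) = 385 + 297 - 135 - 77 + 15 + 5 = 490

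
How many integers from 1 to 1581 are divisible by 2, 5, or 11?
⌊1581/2⌋+⌊1581/5⌋+⌊1581/11⌋ - ⌊1581/10⌋-⌊1581/22⌋-⌊1581/55⌋ + ⌊1581/110⌋ = 790+316+143 - 158-71-28 + 14 = 1006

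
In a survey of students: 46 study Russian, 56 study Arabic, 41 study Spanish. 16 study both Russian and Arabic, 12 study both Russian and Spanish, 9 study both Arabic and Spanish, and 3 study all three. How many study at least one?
|A∪B∪C| = 46+56+41-16-12-9+3 = 109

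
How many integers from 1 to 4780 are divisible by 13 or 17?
⌊4780/13⌋ + ⌊4780/17⌋ - ⌊4780/221⌋ = 367 + 281 - 21 = 627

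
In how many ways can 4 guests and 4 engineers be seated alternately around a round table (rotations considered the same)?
Fix one of the guests: (4-1)! ways for the remaining guests, × 4! ways for the engineers = 6 × 24 = 144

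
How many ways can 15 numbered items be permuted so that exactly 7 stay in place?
Choose the 7 fixed points C(15,7) = 6435, derange the rest: !8 = Σ_{j=0}^{8} (-1)^j·8!/j! = 40320 - 40320 + 20160 - 6720 + 1680 - 336 + 56 - 8 + 1 = 14833. Product = 6435 × 14833 = 95450355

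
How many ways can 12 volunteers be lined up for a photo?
12! = 479001600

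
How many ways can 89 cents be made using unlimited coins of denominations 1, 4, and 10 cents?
Coefficient of x^89 in 1/(1-x^1) · 1/(1-x^4) · 1/(1-x^10). Case on j = number of 10-cent coins (j = 0..8); remainder r = 89 - 10j is made from {1,4} in ⌊r/4⌋+1 ways. r = 89, 79, 69, 59, 49, 39, 29, 19, 9 → 23 + 20 + 18 + 15 + 13 + 10 + 8 + 5 + 3 = 115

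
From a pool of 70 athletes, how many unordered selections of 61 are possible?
C(70,61) = 70!/(61!×9!) = 65033528560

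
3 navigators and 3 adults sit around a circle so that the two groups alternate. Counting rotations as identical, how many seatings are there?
Fix one of the navigators: (3-1)! ways for the remaining navigators, × 3! ways for the adults = 2 × 6 = 12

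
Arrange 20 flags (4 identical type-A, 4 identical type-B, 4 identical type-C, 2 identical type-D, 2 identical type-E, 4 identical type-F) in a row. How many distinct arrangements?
20! / (4! × 4! × 4! × 2! × 2! × 4!) = 1833241410000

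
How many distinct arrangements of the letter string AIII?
4! / (1! × 3!) = 4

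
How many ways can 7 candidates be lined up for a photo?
7! = 5040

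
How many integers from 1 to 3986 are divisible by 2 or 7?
⌊3986/2⌋ + ⌊3986/7⌋ - ⌊3986/14⌋ = 1993 + 569 - 284 = 2278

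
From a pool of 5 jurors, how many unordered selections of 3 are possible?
C(5,3) = 5!/(3!×2!) = 10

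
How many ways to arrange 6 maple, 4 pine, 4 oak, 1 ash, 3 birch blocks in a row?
18! / (6! × 4! × 4! × 1! × 3!) = 2572970400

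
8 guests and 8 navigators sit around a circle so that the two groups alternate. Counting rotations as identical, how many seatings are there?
Fix one of the guests: (8-1)! ways for the remaining guests, × 8! ways for the navigators = 5040 × 40320 = 203212800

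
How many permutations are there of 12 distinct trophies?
12! = 479001600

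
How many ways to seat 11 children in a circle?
Circular: fix one position, arrange the rest. (11-1)! = 3628800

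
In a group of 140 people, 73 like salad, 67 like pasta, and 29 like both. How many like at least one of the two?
|A∪B| = |A| + |B| - |A∩B| = 73 + 67 - 29 = 111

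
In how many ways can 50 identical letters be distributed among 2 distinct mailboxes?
C(50+2-1, 2-1) = C(51, 1) = 51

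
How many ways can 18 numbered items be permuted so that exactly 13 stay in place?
Choose the 13 fixed points C(18,13) = 8568, derange the rest: !5 = Σ_{j=0}^{5} (-1)^j·5!/j! = 120 - 120 + 60 - 20 + 5 - 1 = 44. Product = 8568 × 44 = 376992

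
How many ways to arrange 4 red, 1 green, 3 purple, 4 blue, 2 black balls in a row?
14! / (4! × 1! × 3! × 4! × 2!) = 12612600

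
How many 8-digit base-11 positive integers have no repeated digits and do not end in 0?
Last digit: 10 nonzero choices. First digit: 9 (nonzero, ≠last). Middle 6: P(9,6) = 60480. Total = 5443200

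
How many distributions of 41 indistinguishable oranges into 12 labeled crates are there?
C(41+12-1, 12-1) = C(52, 11) = 60403728840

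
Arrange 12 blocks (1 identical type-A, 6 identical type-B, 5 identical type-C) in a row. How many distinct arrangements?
12! / (1! × 6! × 5!) = 5544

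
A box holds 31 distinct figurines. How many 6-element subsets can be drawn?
C(31,6) = 31!/(6!×25!) = 736281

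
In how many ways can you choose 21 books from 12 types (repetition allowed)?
C(21+12-1, 12-1) = C(32, 11) = 129024480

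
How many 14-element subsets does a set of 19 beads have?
C(19,14) = 19!/(14!×5!) = 11628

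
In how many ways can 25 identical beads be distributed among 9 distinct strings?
C(25+9-1, 9-1) = C(33, 8) = 13884156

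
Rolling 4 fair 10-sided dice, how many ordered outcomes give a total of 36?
Coefficient of x^36 in (x + x² + ... + x^10)^4. By inclusion-exclusion on dice exceeding 10: Σ_j (-1)^j C(4,j)·C(36-1-10j, 3) = C(4,0)·C(35,3) - C(4,1)·C(25,3) + C(4,2)·C(15,3) - C(4,3)·C(5,3) = 1·6545 - 4·2300 + 6·455 - 4·10 = 35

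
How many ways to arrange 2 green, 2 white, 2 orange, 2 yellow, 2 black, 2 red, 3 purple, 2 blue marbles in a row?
17! / (2! × 2! × 2! × 2! × 2! × 2! × 3! × 2!) = 463134672000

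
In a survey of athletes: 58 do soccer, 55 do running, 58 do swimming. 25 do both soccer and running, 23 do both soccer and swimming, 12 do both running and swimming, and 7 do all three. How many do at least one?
|A∪B∪C| = 58+55+58-25-23-12+7 = 118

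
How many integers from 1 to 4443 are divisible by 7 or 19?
⌊4443/7⌋ + ⌊4443/19⌋ - ⌊4443/133⌋ = 634 + 233 - 33 = 834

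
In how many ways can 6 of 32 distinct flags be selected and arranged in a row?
P(32,6) = 32!/(32-6)! = 652458240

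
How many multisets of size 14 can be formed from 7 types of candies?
C(14+7-1, 7-1) = C(20, 6) = 38760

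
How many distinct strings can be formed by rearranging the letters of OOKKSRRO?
8! / (1! × 2! × 3! × 2!) = 1680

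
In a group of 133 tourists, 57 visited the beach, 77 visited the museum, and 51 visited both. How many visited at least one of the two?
|A∪B| = |A| + |B| - |A∩B| = 57 + 77 - 51 = 83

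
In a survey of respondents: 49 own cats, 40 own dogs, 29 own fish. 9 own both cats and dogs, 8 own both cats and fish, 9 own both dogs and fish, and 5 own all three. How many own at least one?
|A∪B∪C| = 49+40+29-9-8-9+5 = 97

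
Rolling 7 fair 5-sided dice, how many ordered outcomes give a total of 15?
Coefficient of x^15 in (x + x² + ... + x^5)^7. By inclusion-exclusion on dice exceeding 5: Σ_j (-1)^j C(7,j)·C(15-1-5j, 6) = C(7,0)·C(14,6) - C(7,1)·C(9,6) = 1·3003 - 7·84 = 2415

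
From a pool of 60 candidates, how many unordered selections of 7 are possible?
C(60,7) = 60!/(7!×53!) = 386206920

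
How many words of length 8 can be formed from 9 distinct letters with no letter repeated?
P(9,8) = 9!/(9-8)! = 362880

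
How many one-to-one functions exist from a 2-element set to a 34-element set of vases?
P(34,2) = 34!/(34-2)! = 1122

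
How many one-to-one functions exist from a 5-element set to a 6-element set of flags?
P(6,5) = 6!/(6-5)! = 720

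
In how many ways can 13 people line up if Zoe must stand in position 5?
Fix one position: (13-1)! = 479001600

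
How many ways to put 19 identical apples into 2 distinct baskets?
C(19+2-1, 2-1) = C(20, 1) = 20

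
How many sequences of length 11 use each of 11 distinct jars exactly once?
11! = 39916800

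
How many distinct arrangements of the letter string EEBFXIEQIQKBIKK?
15! / (2! × 2! × 3! × 3! × 1! × 1! × 3!) = 1513512000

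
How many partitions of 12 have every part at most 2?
Let r_j(i) = number of partitions of i into parts ≤ j, for i = 0..12. r_1(i) = 1 for all i; r_j(i) = r_{j-1}(i) + r_j(i-j). Rows j = 2..2: ≤2: 1 1 2 2 3 3 4 4 5 5 6 6 7. r_2(12) = 7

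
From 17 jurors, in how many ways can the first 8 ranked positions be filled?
P(17,8) = 17!/(17-8)! = 980179200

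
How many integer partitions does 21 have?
Pentagonal recurrence p(n) = p(n-1) + p(n-2) - p(n-5) - p(n-7) + p(n-12) + p(n-15) - ... gives p(0..20) = 1, 1, 2, 3, 5, 7, 11, 15, 22, 30, 42, 56, 77, 101, 135, 176, 231, 297, 385, 490, 627. p(21) = p(20) + p(19) - p(16) - p(14) + p(9) + p(6) = 627 + 490 - 231 - 135 + 30 + 11 = 792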